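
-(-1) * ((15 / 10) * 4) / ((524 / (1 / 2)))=3 / 524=0.01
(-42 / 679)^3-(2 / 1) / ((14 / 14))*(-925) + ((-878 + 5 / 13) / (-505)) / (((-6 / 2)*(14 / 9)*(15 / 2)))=387951999046093 / 209709438575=1849.95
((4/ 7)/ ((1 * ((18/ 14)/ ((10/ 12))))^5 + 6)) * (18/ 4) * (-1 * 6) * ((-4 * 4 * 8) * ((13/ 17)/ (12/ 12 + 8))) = 24970400000/ 2193839443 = 11.38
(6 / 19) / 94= 0.00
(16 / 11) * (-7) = -112 / 11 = -10.18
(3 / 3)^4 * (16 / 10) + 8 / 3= 64 / 15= 4.27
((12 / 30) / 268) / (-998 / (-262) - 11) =-131 / 631140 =-0.00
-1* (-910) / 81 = 910 / 81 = 11.23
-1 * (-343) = 343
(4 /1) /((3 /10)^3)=4000 /27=148.15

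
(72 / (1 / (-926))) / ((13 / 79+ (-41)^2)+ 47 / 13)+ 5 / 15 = -203686163 / 5190807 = -39.24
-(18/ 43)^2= -324/ 1849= -0.18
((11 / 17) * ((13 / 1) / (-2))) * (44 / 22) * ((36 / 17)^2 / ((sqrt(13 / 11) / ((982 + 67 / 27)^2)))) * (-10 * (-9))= -3026750015.45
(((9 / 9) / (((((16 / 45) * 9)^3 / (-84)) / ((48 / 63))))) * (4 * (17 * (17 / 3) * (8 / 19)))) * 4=-72250 / 57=-1267.54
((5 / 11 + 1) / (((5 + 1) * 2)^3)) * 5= 5 / 1188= 0.00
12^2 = 144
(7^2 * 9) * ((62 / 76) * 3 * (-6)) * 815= -100276785 / 19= -5277725.53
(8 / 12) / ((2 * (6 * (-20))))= -1 / 360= -0.00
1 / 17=0.06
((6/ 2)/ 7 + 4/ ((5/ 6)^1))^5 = 205236901143/ 52521875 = 3907.65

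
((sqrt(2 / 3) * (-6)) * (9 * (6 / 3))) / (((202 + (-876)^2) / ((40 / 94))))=-360 * sqrt(6) / 18038083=-0.00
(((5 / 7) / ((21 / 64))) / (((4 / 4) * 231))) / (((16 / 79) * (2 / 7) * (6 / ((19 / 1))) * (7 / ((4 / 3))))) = 30020 / 305613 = 0.10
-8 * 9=-72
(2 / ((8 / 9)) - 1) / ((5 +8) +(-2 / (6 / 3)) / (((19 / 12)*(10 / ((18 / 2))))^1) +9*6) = 475 / 25244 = 0.02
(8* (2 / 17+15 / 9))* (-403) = -293384 / 51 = -5752.63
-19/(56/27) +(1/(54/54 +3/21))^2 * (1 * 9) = -1017/448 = -2.27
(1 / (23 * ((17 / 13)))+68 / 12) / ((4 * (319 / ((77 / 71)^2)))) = 0.01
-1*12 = -12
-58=-58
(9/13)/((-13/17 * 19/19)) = -153/169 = -0.91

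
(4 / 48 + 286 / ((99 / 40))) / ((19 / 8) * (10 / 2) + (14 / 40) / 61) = 2539430 / 260901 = 9.73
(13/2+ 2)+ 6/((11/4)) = 10.68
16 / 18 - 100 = -892 / 9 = -99.11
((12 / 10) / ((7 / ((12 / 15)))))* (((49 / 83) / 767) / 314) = 84 / 249869425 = 0.00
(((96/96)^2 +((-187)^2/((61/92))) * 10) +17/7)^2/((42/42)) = 50715861532926976/182329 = 278155759823.87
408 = 408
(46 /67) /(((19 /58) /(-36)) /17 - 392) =-1632816 /932268217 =-0.00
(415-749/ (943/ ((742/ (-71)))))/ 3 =28341253/ 200859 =141.10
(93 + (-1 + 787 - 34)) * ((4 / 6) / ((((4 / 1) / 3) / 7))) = 5915 / 2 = 2957.50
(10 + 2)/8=3/2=1.50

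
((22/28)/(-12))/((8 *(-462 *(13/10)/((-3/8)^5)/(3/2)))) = -405/2671771648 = -0.00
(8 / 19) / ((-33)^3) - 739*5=-2522957093 / 682803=-3695.00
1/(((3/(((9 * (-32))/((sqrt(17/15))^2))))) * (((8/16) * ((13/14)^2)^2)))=-110638080/485537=-227.87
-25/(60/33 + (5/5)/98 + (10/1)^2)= -26950/109771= -0.25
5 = 5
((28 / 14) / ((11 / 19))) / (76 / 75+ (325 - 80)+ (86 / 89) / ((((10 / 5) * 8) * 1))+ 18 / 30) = 106800 / 7626113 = 0.01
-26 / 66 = -13 / 33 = -0.39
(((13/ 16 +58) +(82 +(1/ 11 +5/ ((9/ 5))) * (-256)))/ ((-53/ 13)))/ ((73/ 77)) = 85559747/ 557136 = 153.57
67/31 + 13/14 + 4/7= 227/62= 3.66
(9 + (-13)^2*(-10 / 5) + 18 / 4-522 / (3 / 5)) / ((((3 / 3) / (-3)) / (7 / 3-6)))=-26279 / 2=-13139.50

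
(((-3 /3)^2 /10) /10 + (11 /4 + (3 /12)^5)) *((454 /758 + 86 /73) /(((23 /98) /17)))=578940225409 /1629032960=355.39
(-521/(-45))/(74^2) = 521/246420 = 0.00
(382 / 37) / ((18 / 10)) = 1910 / 333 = 5.74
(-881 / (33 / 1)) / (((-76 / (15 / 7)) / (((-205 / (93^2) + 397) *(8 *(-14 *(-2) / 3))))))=120994707520 / 5422923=22311.71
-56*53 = -2968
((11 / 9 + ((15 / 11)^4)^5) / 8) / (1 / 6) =750032826753985987779209 / 2018249984797680027603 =371.63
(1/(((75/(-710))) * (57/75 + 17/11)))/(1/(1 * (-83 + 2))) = 105435/317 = 332.60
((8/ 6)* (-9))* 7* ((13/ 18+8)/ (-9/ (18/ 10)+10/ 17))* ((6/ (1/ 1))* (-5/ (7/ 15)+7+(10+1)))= 181492/ 25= 7259.68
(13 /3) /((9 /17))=221 /27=8.19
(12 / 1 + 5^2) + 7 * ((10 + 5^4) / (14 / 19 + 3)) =87082 / 71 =1226.51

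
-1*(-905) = 905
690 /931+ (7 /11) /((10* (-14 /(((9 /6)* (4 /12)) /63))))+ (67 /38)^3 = 1035169369 /166365045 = 6.22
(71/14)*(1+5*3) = 568/7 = 81.14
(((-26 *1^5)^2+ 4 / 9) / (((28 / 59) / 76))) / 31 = 6824648 / 1953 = 3494.44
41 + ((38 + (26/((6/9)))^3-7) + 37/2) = 118819/2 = 59409.50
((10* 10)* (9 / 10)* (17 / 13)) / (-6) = -255 / 13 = -19.62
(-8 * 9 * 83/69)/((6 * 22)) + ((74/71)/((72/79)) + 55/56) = 13304807/9053352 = 1.47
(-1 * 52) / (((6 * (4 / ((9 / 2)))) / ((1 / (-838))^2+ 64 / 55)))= -11.35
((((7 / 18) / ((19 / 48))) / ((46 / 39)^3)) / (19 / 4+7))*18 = 9965592 / 10865131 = 0.92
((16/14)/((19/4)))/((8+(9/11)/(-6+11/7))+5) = 5456/290605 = 0.02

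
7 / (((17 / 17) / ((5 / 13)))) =35 / 13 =2.69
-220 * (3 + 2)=-1100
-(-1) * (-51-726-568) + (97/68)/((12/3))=-365743/272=-1344.64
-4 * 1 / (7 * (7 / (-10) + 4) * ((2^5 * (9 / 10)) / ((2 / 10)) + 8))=-5 / 4389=-0.00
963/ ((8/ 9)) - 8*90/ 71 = 609597/ 568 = 1073.23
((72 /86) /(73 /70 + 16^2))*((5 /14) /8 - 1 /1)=-4815 /1547398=-0.00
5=5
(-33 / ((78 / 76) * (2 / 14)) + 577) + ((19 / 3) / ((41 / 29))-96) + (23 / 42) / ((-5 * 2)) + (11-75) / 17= 325486159 / 1268540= 256.58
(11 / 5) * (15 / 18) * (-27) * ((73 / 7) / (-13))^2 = -527571 / 16562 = -31.85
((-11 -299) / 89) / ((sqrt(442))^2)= -155 / 19669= -0.01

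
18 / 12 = 3 / 2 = 1.50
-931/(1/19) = -17689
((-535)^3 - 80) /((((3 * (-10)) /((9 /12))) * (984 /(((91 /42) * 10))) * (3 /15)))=1105942175 /2624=421471.87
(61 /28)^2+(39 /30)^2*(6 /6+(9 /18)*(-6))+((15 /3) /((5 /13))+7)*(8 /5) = 653977 /19600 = 33.37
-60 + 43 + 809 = 792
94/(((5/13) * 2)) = 611/5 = 122.20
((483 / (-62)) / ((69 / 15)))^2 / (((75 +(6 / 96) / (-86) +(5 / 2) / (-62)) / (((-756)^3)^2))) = 708056336524718606745600 / 99120919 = 7143359279434431.06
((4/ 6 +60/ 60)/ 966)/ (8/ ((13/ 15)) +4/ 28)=65/ 353142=0.00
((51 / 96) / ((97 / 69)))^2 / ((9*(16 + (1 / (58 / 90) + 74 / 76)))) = 84237431 / 98347384320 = 0.00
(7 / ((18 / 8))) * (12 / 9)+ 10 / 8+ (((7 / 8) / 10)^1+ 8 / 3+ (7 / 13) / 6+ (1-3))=175277 / 28080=6.24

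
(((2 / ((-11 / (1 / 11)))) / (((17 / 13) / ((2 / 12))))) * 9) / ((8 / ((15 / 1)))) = -585 / 16456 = -0.04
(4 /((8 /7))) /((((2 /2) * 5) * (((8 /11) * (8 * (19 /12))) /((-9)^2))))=18711 /3040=6.15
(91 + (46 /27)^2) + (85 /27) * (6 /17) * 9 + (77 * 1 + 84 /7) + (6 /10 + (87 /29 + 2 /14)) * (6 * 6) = 327.65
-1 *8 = -8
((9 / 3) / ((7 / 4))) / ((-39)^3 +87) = -1 / 34552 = -0.00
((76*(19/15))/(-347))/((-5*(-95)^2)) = 4/650625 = 0.00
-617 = -617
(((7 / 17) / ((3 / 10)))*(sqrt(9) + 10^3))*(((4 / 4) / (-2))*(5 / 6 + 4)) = -59885 / 18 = -3326.94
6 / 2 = 3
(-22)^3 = -10648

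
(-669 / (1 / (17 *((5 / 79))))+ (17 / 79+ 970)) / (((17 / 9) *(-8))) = -16.57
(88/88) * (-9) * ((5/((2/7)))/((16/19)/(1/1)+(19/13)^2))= -1011465/19126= -52.88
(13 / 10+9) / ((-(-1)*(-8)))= -103 / 80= -1.29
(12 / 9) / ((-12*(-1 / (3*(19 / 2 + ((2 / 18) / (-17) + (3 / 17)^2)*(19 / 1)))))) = 51851 / 15606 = 3.32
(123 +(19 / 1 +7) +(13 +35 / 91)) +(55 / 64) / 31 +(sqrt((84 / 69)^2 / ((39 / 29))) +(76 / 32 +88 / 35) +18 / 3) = 28 * sqrt(1131) / 897 +156442841 / 902720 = 174.35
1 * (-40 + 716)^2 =456976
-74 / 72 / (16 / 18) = -37 / 32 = -1.16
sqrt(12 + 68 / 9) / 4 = sqrt(11) / 3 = 1.11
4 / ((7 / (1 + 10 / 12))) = 22 / 21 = 1.05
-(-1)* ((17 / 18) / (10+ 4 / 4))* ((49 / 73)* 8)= 3332 / 7227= 0.46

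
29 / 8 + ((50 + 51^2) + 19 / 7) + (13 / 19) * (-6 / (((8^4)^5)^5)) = 359970865800744560668136234713741968560023199966663196779679951985538867273909754568330836967151 / 135462892426243324736851638279223647709922648178784760667303339882066356434261890961195925504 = 2657.34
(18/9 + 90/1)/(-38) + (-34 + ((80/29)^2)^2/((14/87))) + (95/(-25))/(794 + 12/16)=16677100353168/51559199615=323.46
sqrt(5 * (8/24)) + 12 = sqrt(15)/3 + 12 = 13.29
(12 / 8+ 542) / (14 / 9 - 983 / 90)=-16305 / 281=-58.02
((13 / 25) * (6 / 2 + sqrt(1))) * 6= 12.48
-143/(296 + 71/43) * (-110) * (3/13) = 156090/12799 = 12.20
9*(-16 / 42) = -24 / 7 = -3.43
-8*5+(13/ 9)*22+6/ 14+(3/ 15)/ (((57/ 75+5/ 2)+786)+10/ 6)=-58249859/ 7474257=-7.79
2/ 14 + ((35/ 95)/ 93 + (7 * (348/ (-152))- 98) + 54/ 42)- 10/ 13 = -113.36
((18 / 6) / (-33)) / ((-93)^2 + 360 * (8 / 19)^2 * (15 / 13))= -4693 / 450288927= -0.00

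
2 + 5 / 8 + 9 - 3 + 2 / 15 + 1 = 1171 / 120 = 9.76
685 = 685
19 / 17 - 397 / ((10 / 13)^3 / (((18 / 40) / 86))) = -100767977 / 29240000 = -3.45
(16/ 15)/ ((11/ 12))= 64/ 55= 1.16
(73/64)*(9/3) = 219/64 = 3.42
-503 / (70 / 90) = -4527 / 7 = -646.71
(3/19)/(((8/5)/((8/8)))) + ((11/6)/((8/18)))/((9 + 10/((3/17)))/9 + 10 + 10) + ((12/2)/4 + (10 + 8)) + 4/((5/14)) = 393991/12730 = 30.95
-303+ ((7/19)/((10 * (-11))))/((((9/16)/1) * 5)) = -14248631/47025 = -303.00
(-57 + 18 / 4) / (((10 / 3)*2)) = -63 / 8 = -7.88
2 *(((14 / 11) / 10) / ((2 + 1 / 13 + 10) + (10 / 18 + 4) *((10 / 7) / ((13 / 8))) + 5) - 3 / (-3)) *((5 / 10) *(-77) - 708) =-1426356959 / 949630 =-1502.01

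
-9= -9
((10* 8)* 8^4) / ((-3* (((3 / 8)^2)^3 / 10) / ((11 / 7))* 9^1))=-68579325.53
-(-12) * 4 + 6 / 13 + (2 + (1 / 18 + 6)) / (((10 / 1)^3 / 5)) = 453977 / 9360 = 48.50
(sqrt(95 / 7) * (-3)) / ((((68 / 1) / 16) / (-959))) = 1644 * sqrt(665) / 17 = 2493.81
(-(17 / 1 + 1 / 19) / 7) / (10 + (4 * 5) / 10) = -27 / 133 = -0.20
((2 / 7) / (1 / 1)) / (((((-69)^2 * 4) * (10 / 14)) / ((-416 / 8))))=-26 / 23805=-0.00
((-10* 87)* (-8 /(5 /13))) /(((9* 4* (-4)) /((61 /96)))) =-22997 /288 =-79.85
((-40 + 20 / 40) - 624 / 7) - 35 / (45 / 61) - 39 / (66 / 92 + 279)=-95235391 / 540414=-176.23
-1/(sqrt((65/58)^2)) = -58/65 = -0.89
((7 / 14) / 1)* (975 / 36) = 325 / 24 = 13.54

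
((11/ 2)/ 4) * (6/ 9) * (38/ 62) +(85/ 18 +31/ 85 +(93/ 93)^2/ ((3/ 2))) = 599081/ 94860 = 6.32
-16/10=-8/5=-1.60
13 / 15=0.87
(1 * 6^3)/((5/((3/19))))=648/95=6.82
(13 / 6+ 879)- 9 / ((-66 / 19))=29164 / 33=883.76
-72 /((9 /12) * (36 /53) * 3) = -424 /9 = -47.11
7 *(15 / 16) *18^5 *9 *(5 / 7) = 79716150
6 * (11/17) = 66/17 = 3.88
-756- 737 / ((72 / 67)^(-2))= -107676 / 67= -1607.10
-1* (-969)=969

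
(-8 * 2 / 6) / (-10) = 4 / 15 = 0.27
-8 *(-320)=2560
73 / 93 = 0.78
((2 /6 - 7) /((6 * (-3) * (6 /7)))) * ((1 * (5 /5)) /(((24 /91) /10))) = 15925 /972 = 16.38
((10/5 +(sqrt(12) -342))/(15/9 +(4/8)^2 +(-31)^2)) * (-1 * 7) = 5712/2311 -168 * sqrt(3)/11555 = 2.45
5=5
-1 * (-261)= 261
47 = 47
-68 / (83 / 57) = -3876 / 83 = -46.70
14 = 14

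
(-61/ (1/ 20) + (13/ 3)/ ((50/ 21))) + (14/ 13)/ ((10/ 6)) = -791397/ 650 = -1217.53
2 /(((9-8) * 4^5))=1 /512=0.00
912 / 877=1.04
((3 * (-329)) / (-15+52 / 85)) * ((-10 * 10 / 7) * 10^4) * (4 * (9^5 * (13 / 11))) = -36800517780000000 / 13453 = -2735487830223.74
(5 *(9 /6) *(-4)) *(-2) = 60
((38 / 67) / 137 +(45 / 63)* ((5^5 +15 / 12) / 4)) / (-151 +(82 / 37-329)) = -1.17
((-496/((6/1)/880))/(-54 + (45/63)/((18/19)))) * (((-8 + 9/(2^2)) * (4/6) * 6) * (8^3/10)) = -10793975808/6709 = -1608879.98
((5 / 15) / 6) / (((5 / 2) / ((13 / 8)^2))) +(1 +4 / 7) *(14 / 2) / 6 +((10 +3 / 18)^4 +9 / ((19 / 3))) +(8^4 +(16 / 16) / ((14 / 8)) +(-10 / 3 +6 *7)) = 14822.07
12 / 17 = 0.71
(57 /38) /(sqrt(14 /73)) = 3 * sqrt(1022) /28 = 3.43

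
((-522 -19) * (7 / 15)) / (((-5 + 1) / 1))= 3787 / 60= 63.12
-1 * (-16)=16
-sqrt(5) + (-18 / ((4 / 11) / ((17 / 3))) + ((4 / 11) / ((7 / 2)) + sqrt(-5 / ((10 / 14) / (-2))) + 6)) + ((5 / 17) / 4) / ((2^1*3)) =-272.88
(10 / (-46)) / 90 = -1 / 414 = -0.00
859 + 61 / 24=20677 / 24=861.54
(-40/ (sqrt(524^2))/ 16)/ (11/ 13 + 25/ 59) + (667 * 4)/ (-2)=-1361687003/ 1020752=-1334.00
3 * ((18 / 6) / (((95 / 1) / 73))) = 657 / 95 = 6.92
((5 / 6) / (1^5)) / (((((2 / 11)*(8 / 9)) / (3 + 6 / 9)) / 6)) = 113.44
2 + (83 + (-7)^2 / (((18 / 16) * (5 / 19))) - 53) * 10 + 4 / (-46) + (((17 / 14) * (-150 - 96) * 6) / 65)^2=2717.33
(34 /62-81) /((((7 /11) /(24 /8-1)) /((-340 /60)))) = 932756 /651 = 1432.80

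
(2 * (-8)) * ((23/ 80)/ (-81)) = 23/ 405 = 0.06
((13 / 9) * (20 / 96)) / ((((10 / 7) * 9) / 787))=71617 / 3888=18.42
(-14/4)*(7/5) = -49/10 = -4.90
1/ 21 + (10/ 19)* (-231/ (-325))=0.42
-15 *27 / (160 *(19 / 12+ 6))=-243 / 728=-0.33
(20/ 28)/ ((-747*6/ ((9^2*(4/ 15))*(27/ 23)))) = -54/ 13363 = -0.00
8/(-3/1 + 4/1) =8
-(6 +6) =-12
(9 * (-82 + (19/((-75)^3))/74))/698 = -2559937519/2421187500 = -1.06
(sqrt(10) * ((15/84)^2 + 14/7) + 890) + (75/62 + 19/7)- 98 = 1593 * sqrt(10)/784 + 345431/434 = 802.35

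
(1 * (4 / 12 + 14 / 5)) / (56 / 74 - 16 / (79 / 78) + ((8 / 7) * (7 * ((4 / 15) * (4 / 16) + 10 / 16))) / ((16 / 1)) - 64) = -2198096 / 55206031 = -0.04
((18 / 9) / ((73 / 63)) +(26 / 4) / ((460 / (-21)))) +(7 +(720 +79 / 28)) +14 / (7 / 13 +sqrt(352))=9464*sqrt(22) / 59439 +20433078182813 / 27943462680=731.98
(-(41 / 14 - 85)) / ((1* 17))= 1149 / 238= 4.83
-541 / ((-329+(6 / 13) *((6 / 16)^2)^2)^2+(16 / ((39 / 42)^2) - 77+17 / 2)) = -383481020416 / 76685607433897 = -0.01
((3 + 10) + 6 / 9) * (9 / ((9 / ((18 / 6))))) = 41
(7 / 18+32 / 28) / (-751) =-193 / 94626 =-0.00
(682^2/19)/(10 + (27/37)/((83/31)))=1428395804/599393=2383.07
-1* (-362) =362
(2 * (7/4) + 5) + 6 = 29/2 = 14.50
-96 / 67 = -1.43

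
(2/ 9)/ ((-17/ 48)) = -32/ 51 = -0.63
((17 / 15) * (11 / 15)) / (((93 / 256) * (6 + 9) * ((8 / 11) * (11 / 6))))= 0.11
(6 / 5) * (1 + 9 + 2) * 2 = 144 / 5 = 28.80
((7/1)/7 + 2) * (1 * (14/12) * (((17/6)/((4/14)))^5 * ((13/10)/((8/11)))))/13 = 1837492318123/39813120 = 46152.93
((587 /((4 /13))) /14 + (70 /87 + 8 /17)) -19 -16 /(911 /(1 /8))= 8944222751 /75452664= 118.54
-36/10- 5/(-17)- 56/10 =-757/85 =-8.91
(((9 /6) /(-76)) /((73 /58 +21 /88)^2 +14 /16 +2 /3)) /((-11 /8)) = 5328576 /1404506201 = 0.00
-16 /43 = -0.37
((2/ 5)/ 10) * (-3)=-3/ 25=-0.12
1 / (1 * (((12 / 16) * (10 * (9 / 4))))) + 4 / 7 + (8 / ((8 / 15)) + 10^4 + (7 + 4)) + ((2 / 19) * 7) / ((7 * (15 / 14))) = 180029918 / 17955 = 10026.73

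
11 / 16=0.69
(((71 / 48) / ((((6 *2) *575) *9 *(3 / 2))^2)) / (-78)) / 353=-71 / 11467698437520000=-0.00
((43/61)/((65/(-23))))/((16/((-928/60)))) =28681/118950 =0.24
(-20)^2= 400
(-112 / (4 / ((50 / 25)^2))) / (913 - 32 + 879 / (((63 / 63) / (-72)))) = 112 / 62407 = 0.00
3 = 3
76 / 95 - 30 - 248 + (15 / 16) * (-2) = -11163 / 40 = -279.08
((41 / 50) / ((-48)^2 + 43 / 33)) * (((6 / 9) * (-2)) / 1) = -902 / 1901875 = -0.00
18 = 18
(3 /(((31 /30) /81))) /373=7290 /11563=0.63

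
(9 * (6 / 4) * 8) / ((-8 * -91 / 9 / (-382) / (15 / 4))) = -1912.62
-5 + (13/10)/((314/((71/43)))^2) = -9115134667/1823040040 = -5.00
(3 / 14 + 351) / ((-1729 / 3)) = -14751 / 24206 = -0.61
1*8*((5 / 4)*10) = 100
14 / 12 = 7 / 6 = 1.17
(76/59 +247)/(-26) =-14649/1534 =-9.55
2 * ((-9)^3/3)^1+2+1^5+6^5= 7293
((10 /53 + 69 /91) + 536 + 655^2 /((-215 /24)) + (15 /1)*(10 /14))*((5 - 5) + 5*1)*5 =-245463036250 /207389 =-1183587.54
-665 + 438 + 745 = 518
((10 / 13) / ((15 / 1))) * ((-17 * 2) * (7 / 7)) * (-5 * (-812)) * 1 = -276080 / 39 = -7078.97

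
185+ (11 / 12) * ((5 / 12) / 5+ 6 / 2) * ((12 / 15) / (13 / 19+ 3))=2338733 / 12600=185.61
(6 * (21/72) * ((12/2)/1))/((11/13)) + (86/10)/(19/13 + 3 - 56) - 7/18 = 3931159/331650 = 11.85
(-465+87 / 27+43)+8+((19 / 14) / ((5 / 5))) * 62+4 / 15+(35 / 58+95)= -4216073 / 18270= -230.76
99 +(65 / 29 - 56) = 1312 / 29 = 45.24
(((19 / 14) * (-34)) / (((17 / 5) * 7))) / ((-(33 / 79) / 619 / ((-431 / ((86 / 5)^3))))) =-250281430625 / 1028502552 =-243.35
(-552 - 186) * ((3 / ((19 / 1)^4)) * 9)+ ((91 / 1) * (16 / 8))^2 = 4316732878 / 130321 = 33123.85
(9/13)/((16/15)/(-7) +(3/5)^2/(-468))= -4.52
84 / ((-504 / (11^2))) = -121 / 6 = -20.17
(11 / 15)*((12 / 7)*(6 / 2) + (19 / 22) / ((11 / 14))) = 5287 / 1155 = 4.58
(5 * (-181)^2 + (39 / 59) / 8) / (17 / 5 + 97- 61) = 1962335 / 472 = 4157.49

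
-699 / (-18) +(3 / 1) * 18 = 557 / 6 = 92.83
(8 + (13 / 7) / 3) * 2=362 / 21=17.24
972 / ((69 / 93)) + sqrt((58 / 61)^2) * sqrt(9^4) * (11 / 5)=1479.52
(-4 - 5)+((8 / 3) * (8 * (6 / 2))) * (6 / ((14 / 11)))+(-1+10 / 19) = 38868 / 133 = 292.24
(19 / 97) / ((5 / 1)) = 0.04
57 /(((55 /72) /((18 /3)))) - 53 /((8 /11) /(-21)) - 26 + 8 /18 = 7732013 /3960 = 1952.53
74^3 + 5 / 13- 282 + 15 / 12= 21057069 / 52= 404943.63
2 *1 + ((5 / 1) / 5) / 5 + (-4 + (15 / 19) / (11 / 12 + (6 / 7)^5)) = -32444019 / 26427955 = -1.23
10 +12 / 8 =23 / 2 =11.50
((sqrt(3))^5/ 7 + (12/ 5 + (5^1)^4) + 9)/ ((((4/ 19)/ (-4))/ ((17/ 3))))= -1027786/ 15- 969 * sqrt(3)/ 7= -68758.83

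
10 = 10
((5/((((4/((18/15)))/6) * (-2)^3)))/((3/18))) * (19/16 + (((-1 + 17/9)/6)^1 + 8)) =-4033/64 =-63.02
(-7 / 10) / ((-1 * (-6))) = -7 / 60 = -0.12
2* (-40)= -80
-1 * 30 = -30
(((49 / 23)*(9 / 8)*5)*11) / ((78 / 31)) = 250635 / 4784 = 52.39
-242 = -242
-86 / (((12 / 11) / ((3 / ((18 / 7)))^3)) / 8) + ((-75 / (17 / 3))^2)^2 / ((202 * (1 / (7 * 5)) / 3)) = 10214399025103 / 683285301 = 14948.95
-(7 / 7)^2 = -1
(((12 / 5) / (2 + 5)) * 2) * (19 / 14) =228 / 245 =0.93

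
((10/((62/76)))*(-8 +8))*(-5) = 0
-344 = -344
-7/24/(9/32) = -28/27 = -1.04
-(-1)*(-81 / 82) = -81 / 82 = -0.99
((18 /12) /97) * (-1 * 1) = -0.02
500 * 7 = 3500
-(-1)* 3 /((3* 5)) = 1 /5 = 0.20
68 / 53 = 1.28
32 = 32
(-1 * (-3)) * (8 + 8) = 48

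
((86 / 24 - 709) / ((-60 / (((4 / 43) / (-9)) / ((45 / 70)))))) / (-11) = 11851 / 689634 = 0.02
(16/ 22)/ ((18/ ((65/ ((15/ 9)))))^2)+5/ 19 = 6917/ 1881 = 3.68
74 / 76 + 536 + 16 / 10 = 102329 / 190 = 538.57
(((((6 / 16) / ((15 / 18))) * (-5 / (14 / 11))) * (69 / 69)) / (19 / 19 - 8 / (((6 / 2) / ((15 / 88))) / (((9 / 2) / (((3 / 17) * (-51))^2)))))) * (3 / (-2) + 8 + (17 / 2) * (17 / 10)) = -4106619 / 108080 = -38.00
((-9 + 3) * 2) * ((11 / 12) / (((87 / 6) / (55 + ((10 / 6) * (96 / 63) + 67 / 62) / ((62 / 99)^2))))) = -1178714119 / 24190292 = -48.73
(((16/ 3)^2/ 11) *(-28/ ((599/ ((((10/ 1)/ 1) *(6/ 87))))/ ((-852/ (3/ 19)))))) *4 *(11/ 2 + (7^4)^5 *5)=14189643246784561638440960/ 19767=717845057256263552306.42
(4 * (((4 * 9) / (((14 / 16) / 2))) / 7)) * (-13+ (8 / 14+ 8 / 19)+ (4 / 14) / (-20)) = -18419328 / 32585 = -565.27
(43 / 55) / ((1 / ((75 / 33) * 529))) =113735 / 121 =939.96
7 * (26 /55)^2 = 4732 /3025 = 1.56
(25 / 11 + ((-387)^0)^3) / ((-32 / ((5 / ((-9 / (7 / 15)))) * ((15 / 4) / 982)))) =35 / 345664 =0.00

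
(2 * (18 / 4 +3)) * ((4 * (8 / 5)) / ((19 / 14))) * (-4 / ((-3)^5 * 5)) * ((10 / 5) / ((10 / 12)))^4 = 7.73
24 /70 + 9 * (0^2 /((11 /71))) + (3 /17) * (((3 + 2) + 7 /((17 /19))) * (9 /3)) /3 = 2.61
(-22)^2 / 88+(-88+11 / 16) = -1309 / 16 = -81.81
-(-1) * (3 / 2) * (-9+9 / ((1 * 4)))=-81 / 8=-10.12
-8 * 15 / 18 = -20 / 3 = -6.67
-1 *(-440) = 440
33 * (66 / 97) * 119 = 259182 / 97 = 2671.98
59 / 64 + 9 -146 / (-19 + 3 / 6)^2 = 831939 / 87616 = 9.50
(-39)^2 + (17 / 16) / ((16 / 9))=389529 / 256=1521.60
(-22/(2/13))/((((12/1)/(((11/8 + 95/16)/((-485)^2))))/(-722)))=2013297/7527200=0.27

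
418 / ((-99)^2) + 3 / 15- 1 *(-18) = 81271 / 4455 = 18.24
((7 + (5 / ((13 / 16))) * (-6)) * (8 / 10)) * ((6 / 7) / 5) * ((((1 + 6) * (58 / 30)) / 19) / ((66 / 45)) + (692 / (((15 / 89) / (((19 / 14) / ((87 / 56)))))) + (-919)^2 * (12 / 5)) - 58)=-344686410177628 / 41366325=-8332536.43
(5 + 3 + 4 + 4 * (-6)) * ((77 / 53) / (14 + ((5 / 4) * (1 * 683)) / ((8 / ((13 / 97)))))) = -2868096 / 4656103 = -0.62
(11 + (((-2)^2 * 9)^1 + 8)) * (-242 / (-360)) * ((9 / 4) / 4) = 1331 / 64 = 20.80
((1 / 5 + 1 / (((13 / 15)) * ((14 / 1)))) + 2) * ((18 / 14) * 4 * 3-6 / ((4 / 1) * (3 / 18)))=18693 / 1274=14.67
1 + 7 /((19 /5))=2.84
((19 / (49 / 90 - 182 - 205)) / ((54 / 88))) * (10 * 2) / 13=-167200 / 1356459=-0.12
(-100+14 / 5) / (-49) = 486 / 245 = 1.98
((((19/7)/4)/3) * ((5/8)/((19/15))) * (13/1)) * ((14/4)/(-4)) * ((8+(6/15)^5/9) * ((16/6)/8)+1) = -4022291/864000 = -4.66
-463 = -463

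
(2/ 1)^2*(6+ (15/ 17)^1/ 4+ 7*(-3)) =-1005/ 17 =-59.12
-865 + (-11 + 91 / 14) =-869.50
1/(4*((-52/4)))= -1/52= -0.02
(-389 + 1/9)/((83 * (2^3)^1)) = -875/1494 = -0.59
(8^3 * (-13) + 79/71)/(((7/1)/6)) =-2834982/497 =-5704.19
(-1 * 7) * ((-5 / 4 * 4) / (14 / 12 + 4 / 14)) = 1470 / 61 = 24.10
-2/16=-1/8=-0.12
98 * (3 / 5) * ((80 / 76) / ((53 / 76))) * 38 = 178752 / 53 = 3372.68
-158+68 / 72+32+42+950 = 15605 / 18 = 866.94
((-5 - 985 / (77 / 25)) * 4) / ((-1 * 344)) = 12505 / 3311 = 3.78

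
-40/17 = -2.35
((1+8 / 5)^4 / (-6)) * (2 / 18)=-28561 / 33750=-0.85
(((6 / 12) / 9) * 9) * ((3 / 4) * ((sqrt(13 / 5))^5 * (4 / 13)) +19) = 10.76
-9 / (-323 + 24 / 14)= 63 / 2249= 0.03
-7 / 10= -0.70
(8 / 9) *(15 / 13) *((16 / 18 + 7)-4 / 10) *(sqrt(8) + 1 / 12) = 674 / 1053 + 5392 *sqrt(2) / 351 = 22.36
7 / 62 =0.11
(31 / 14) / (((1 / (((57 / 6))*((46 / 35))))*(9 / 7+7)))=13547 / 4060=3.34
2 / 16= 1 / 8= 0.12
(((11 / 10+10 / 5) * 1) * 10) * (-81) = -2511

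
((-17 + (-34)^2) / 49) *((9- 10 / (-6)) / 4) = 9112 / 147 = 61.99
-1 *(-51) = 51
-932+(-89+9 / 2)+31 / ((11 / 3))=-22177 / 22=-1008.05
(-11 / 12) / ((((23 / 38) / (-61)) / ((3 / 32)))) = 12749 / 1472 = 8.66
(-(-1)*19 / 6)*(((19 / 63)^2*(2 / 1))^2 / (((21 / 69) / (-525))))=-180.76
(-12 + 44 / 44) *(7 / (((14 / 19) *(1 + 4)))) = -209 / 10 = -20.90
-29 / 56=-0.52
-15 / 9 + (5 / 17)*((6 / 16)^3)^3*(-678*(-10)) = -2351686445 / 1711276032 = -1.37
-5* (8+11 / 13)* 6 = -3450 / 13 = -265.38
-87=-87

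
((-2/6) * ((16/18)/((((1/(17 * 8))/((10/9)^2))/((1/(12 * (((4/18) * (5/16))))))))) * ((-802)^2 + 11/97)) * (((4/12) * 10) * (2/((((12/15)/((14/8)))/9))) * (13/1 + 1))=-184787682016000/2619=-70556579616.65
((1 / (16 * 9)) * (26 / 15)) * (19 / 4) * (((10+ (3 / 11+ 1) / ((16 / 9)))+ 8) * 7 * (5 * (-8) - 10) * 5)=-2636725 / 1408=-1872.67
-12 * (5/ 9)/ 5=-4/ 3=-1.33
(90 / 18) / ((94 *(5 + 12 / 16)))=10 / 1081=0.01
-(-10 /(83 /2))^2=-400 /6889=-0.06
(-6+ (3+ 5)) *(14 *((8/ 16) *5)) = 70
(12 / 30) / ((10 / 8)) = 8 / 25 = 0.32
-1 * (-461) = 461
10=10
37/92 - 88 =-8059/92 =-87.60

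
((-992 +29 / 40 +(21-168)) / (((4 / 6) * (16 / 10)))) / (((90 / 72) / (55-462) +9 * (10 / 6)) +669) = -55593351 / 35633504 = -1.56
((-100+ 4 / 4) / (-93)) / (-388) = -33 / 12028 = -0.00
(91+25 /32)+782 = 27961 /32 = 873.78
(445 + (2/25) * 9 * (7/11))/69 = 122501/18975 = 6.46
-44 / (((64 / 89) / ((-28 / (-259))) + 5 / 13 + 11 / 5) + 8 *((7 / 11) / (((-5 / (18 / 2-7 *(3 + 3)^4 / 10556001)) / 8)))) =18244549037 / 26564805534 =0.69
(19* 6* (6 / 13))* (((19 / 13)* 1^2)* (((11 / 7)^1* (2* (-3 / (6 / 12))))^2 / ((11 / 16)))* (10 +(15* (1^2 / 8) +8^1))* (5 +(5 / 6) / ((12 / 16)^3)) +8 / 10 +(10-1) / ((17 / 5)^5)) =324170460084129324 / 58789179085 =5514117.82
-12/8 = -3/2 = -1.50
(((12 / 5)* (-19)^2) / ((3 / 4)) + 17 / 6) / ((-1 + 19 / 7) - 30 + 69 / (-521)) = -40.75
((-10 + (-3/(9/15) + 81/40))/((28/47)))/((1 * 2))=-24393/2240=-10.89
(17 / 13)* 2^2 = 68 / 13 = 5.23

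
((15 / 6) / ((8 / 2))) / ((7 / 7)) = 5 / 8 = 0.62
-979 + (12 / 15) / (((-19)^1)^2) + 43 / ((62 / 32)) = -53537981 / 55955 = -956.80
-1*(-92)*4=368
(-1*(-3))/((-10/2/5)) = -3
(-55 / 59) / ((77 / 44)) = -220 / 413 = -0.53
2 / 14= 1 / 7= 0.14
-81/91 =-0.89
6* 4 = 24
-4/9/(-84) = 1/189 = 0.01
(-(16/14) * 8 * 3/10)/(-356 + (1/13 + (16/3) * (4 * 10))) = 3744/194635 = 0.02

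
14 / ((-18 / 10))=-70 / 9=-7.78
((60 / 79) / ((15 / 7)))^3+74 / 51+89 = 90.50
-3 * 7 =-21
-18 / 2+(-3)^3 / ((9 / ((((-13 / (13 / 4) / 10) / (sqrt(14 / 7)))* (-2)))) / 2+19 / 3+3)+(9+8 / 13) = -0.95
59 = 59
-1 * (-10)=10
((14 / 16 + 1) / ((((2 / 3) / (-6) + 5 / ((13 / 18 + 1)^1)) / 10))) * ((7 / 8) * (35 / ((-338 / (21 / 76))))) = -107659125 / 640350464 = -0.17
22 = 22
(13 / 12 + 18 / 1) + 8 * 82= 8101 / 12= 675.08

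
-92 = -92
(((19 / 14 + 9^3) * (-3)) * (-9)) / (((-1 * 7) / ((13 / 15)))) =-239265 / 98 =-2441.48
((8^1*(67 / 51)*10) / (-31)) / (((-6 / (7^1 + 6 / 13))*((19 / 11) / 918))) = 17157360 / 7657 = 2240.74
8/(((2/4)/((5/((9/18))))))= 160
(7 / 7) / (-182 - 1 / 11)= -11 / 2003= -0.01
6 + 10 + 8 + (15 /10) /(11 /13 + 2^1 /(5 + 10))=9753 /382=25.53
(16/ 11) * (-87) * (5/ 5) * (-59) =82128/ 11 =7466.18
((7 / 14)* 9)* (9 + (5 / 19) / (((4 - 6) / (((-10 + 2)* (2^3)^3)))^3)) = 386547058179 / 38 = 10172291004.71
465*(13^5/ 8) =172651245/ 8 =21581405.62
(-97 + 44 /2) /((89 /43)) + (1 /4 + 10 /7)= -86117 /2492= -34.56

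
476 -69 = 407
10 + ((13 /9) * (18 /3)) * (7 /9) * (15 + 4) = 3728 /27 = 138.07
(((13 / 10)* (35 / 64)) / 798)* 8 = 13 / 1824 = 0.01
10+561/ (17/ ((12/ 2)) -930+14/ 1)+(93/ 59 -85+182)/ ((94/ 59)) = 18349860/ 257513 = 71.26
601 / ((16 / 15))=9015 / 16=563.44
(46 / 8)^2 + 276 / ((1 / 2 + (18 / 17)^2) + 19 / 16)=9096569 / 69264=131.33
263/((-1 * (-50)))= 263/50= 5.26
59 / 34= 1.74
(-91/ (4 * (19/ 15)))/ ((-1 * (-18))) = -455/ 456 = -1.00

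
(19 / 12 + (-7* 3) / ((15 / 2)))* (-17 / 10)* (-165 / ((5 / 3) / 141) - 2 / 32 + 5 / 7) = -388019747 / 13440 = -28870.52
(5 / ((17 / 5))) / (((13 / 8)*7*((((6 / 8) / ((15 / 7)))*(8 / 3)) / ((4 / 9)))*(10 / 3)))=200 / 10829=0.02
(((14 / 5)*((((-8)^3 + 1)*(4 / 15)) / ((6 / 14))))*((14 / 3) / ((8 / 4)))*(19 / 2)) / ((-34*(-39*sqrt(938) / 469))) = -3330187*sqrt(938) / 447525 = -227.90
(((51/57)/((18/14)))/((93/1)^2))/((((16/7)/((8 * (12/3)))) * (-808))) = -833/597507516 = -0.00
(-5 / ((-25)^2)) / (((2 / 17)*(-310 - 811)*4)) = 17 / 1121000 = 0.00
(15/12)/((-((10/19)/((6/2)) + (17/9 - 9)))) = 855/4744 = 0.18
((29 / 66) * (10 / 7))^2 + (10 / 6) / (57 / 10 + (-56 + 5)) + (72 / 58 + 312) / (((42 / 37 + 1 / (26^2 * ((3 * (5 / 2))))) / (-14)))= -192209826038522015 / 49765871087163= -3862.28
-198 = -198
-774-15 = -789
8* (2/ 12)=1.33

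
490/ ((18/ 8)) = 1960/ 9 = 217.78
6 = 6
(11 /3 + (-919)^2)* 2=5067388 /3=1689129.33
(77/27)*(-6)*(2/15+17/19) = -45122/2565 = -17.59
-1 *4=-4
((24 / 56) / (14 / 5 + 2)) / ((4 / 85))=425 / 224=1.90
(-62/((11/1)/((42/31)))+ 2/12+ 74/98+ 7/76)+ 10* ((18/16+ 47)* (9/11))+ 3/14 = 11900302/30723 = 387.34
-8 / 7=-1.14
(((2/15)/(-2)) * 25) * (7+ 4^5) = -1718.33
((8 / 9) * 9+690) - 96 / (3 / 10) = 378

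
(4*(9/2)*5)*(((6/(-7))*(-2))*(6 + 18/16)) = 1099.29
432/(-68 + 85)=432/17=25.41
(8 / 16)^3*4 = 1 / 2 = 0.50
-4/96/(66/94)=-47/792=-0.06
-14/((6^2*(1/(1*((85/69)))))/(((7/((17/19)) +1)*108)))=-10500/23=-456.52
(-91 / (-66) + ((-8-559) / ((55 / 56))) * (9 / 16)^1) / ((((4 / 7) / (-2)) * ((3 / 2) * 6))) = 125.75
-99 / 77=-9 / 7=-1.29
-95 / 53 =-1.79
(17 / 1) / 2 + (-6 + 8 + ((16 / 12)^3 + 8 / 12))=731 / 54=13.54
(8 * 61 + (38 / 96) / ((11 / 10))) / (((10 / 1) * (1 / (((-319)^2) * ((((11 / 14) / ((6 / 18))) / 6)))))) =1952342.33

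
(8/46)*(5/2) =10/23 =0.43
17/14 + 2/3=79/42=1.88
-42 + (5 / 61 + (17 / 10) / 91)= -2325833 / 55510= -41.90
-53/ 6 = -8.83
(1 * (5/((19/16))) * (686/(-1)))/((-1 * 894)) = 27440/8493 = 3.23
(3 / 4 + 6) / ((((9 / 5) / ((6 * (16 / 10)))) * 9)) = 4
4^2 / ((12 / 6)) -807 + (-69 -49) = -917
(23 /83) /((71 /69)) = 1587 /5893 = 0.27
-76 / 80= -19 / 20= -0.95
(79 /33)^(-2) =1089 /6241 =0.17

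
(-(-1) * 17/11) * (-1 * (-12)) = 204/11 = 18.55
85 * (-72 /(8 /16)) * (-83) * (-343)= -348460560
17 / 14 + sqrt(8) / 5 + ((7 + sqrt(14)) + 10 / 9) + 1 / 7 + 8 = 2*sqrt(2) / 5 + sqrt(14) + 2201 / 126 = 21.78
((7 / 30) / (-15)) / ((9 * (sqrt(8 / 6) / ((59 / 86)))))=-413 * sqrt(3) / 696600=-0.00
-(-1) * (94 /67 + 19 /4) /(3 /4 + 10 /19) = 323 /67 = 4.82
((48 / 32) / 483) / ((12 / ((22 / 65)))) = 11 / 125580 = 0.00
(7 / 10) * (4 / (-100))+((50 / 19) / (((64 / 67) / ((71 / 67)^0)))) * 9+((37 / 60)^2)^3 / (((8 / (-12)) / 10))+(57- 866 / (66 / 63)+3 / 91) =-44110894052905571 / 59156697600000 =-745.66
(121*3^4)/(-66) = -297/2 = -148.50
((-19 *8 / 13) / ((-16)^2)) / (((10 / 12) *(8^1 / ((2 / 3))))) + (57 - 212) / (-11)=644591 / 45760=14.09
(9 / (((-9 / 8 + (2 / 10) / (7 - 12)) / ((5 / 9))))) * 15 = -15000 / 233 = -64.38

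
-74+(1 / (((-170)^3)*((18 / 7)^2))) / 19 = -2238087672049 / 30244428000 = -74.00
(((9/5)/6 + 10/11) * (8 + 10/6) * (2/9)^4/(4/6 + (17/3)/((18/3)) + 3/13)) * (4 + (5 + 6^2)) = 802256/1152063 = 0.70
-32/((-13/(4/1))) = 128/13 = 9.85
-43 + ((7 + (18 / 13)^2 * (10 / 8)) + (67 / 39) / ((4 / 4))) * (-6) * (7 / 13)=-173361 / 2197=-78.91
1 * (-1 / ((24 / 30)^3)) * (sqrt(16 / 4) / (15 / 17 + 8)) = -2125 / 4832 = -0.44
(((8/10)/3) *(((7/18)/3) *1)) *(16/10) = 112/2025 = 0.06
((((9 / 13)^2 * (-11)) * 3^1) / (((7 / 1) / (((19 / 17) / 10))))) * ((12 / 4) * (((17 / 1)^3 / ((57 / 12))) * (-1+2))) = -4634982 / 5915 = -783.60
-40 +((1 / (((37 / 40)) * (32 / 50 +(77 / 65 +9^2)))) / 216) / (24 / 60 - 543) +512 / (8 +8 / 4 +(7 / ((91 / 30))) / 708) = 11.18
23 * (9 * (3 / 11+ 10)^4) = 33750803727 / 14641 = 2305225.31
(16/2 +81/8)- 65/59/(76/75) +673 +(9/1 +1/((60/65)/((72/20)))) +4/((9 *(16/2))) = 283699999/403560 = 702.99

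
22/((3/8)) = 176/3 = 58.67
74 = 74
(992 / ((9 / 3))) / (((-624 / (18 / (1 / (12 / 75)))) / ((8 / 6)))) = -1984 / 975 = -2.03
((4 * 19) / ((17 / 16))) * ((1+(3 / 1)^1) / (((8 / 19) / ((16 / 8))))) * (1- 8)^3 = -7924672 / 17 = -466157.18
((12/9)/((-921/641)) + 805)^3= 10965476523534957451/21093208947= 519858147.29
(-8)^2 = 64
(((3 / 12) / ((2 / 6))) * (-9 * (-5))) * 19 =2565 / 4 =641.25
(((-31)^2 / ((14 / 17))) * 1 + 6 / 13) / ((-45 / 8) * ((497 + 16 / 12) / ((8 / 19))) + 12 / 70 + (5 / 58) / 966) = -68022794400 / 387912119933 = -0.18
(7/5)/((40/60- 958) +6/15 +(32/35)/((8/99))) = -147/99290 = -0.00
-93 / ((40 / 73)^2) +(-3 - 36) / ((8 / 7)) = -550197 / 1600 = -343.87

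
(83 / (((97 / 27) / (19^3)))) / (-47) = -15371019 / 4559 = -3371.58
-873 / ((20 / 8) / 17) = -29682 / 5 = -5936.40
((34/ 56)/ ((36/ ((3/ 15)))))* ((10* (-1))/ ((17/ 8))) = -1/ 63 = -0.02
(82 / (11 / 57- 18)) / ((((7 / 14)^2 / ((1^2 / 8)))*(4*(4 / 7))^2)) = -16359 / 37120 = -0.44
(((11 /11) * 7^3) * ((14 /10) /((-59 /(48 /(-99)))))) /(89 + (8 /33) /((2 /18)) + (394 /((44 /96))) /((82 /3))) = 225008 /6992385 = 0.03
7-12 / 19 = 121 / 19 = 6.37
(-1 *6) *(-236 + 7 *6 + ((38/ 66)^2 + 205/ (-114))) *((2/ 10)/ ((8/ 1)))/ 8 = 1617761/ 441408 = 3.67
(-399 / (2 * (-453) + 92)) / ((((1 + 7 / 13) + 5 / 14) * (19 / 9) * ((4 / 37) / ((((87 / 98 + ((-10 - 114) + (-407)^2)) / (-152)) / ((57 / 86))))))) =-27203517549 / 14613280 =-1861.56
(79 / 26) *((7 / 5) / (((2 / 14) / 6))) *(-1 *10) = -23226 / 13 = -1786.62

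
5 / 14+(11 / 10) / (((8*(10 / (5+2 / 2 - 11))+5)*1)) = 9 / 35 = 0.26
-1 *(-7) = 7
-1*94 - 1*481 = -575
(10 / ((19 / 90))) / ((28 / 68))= 115.04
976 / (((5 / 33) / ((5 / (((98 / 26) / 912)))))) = 381858048 / 49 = 7793021.39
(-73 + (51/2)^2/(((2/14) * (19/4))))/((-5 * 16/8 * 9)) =-1682/171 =-9.84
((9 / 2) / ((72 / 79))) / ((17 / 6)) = 237 / 136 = 1.74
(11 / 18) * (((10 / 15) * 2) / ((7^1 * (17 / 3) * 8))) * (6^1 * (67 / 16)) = 0.06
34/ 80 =17/ 40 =0.42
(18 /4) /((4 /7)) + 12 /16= 69 /8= 8.62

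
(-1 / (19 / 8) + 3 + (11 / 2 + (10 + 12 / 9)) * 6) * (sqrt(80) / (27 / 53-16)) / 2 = -208608 * sqrt(5) / 15599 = -29.90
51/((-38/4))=-102/19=-5.37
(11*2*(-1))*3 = -66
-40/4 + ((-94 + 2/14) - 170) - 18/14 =-1926/7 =-275.14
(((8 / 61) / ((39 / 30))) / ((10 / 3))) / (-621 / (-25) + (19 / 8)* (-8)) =0.01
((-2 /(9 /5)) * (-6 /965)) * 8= 32 /579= 0.06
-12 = -12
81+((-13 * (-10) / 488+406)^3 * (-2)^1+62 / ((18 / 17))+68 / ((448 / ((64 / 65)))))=-3988922779261050391 / 29743590240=-134110332.58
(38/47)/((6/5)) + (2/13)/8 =5081/7332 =0.69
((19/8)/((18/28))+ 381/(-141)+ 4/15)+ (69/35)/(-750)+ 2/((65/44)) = 251186171/96232500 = 2.61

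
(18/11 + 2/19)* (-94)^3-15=-302335711/209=-1446582.35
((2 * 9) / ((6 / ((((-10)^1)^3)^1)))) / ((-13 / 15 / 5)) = 225000 / 13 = 17307.69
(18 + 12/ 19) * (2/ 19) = 708/ 361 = 1.96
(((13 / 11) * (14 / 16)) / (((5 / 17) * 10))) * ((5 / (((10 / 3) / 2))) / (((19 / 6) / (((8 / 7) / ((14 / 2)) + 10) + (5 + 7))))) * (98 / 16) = 7560189 / 167200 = 45.22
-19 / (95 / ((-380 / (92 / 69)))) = 57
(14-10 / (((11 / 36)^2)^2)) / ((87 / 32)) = -530917952 / 1273767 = -416.81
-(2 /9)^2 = -4 /81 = -0.05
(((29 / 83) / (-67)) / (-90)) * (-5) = -29 / 100098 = -0.00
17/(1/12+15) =204/181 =1.13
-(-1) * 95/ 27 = 95/ 27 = 3.52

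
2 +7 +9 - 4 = 14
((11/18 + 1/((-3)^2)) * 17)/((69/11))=2431/1242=1.96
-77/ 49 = -11/ 7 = -1.57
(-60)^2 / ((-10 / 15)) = -5400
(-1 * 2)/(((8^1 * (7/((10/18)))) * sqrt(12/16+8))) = -sqrt(35)/882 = -0.01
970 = 970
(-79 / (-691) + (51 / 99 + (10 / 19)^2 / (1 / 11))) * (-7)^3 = -10380927242 / 8231883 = -1261.06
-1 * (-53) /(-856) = -53 /856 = -0.06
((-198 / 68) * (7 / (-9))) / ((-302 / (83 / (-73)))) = 6391 / 749564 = 0.01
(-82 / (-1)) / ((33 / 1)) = 82 / 33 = 2.48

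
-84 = -84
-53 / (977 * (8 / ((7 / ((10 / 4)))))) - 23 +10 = -254391 / 19540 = -13.02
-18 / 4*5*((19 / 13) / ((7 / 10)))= -4275 / 91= -46.98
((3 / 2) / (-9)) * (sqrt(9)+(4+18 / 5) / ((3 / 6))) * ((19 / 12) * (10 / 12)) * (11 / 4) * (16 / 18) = -19019 / 1944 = -9.78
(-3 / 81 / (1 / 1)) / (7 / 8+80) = -8 / 17469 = -0.00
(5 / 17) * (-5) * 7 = -175 / 17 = -10.29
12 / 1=12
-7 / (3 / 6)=-14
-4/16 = -1/4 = -0.25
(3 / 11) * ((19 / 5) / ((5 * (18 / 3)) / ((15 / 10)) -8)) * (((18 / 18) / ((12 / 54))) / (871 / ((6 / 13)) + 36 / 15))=513 / 2494228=0.00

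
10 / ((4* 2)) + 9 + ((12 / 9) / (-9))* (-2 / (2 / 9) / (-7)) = 845 / 84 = 10.06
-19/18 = -1.06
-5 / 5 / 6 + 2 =11 / 6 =1.83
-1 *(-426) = 426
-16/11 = -1.45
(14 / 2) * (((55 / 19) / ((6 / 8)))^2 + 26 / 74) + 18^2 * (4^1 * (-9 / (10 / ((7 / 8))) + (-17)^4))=65060659334396 / 601065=108242302.14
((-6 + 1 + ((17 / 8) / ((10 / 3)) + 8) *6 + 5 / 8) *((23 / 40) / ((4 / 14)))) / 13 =11753 / 1600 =7.35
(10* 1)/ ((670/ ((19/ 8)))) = 19/ 536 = 0.04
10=10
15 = 15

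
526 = 526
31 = 31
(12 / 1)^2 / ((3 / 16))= 768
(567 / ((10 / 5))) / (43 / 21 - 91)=-11907 / 3736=-3.19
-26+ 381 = 355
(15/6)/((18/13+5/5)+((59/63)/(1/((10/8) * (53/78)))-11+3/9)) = -49140/147157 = -0.33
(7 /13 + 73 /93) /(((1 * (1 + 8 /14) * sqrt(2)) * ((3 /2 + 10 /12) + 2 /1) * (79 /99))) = 50400 * sqrt(2) /413881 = 0.17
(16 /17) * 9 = 144 /17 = 8.47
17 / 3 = 5.67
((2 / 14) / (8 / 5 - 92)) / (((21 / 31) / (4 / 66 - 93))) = 475385 / 2192652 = 0.22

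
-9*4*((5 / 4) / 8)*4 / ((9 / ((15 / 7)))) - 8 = -187 / 14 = -13.36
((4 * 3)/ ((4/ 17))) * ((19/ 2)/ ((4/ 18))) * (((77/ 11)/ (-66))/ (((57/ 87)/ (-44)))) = 31059/ 2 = 15529.50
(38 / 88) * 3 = 57 / 44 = 1.30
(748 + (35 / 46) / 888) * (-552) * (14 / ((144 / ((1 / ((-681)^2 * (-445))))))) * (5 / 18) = 213880373 / 3958411610016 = 0.00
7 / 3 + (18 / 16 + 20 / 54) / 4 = 2339 / 864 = 2.71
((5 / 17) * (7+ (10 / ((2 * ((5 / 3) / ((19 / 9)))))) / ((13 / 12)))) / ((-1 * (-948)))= 835 / 209508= 0.00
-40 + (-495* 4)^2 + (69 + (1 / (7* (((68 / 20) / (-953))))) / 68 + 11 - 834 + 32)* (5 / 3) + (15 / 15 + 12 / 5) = 158569176589 / 40460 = 3919159.09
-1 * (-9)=9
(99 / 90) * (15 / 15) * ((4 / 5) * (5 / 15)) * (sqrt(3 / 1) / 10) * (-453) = -1661 * sqrt(3) / 125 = -23.02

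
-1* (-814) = 814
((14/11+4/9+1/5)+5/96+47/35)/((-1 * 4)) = -367247/443520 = -0.83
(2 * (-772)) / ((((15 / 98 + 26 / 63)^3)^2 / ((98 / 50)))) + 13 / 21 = -747947763963396386475299 / 8105178376967175525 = -92280.23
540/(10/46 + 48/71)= 881820/1459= 604.40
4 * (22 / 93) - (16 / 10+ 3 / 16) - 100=-750259 / 7440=-100.84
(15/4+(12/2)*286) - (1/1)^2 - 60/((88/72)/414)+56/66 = -2455733/132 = -18604.04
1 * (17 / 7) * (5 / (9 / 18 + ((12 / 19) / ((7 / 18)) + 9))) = 3230 / 2959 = 1.09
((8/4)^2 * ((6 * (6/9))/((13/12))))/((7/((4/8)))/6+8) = 576/403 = 1.43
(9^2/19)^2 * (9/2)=59049/722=81.79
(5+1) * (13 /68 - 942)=-192129 /34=-5650.85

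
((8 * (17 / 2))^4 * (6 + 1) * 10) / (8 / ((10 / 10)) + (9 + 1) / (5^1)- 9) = 1496696320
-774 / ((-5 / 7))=5418 / 5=1083.60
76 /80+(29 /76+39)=7663 /190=40.33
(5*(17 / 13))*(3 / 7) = 255 / 91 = 2.80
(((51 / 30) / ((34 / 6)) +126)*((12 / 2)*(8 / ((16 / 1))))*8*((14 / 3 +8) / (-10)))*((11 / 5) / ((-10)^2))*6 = -506.82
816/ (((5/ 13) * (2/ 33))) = 175032/ 5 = 35006.40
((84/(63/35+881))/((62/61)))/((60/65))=27755/273668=0.10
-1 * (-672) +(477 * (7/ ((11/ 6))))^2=401442468/ 121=3317706.35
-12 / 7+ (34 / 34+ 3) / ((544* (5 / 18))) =-4017 / 2380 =-1.69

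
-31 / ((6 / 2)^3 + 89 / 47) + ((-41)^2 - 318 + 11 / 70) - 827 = 1816611 / 3395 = 535.08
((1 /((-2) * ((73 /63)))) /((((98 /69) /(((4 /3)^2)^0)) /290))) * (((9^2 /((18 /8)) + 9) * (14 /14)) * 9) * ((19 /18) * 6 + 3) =-333043.15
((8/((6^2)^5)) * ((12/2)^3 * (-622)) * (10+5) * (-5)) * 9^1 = 7775/648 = 12.00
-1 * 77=-77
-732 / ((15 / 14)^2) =-47824 / 75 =-637.65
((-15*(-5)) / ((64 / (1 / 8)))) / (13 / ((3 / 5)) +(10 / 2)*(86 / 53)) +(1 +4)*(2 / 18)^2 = 2617505 / 39273984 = 0.07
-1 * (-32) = 32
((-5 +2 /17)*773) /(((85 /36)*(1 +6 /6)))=-1154862 /1445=-799.21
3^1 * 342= 1026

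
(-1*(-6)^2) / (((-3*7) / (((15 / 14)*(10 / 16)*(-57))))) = -12825 / 196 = -65.43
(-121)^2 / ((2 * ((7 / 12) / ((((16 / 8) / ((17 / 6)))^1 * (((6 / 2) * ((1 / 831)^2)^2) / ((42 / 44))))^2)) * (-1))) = -226759808 / 834903706179901984449573141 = -0.00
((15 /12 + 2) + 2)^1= 5.25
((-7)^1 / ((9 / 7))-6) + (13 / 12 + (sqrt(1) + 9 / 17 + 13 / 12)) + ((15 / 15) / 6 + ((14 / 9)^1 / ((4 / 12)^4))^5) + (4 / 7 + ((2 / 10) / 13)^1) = 2210831037623291 / 69615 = 31757969369.01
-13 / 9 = -1.44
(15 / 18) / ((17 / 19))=95 / 102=0.93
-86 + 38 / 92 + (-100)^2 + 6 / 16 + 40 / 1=1831681 / 184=9954.79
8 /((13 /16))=128 /13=9.85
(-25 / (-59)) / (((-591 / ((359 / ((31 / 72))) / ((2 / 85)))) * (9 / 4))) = -12206000 / 1080939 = -11.29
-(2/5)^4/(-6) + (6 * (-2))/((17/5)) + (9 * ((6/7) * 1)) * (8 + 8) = 26753452/223125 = 119.90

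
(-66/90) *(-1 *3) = 11/5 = 2.20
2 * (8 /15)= 16 /15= 1.07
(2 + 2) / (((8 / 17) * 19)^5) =1419857 / 20284203008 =0.00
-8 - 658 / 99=-14.65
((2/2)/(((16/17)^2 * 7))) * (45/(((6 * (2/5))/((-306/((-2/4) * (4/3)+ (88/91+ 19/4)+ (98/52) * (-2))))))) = -129334725/179072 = -722.25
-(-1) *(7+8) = 15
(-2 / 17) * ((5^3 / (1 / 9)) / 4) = -1125 / 34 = -33.09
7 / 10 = 0.70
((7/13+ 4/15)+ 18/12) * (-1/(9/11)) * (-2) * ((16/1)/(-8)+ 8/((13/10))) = 19778/845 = 23.41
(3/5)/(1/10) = 6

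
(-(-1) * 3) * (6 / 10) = 9 / 5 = 1.80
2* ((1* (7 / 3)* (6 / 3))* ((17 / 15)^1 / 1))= 476 / 45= 10.58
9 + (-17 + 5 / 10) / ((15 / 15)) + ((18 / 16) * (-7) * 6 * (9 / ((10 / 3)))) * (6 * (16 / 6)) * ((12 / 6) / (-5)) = 40449 / 50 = 808.98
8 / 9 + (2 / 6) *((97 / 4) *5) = 1487 / 36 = 41.31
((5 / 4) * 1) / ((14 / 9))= 45 / 56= 0.80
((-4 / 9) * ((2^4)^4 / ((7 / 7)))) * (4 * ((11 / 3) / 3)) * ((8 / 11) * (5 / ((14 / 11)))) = -230686720 / 567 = -406854.89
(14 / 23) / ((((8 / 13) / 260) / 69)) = 17745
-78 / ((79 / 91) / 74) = -525252 / 79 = -6648.76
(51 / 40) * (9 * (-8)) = -459 / 5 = -91.80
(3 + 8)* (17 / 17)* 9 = 99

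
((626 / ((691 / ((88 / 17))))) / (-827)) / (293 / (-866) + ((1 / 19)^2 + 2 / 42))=361660762848 / 18365003327749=0.02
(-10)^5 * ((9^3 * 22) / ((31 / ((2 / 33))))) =-97200000 / 31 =-3135483.87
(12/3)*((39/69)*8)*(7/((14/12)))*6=14976/23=651.13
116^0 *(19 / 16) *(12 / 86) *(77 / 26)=4389 / 8944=0.49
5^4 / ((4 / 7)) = 4375 / 4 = 1093.75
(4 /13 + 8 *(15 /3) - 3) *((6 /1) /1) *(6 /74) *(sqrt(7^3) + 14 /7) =17460 /481 + 61110 *sqrt(7) /481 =372.44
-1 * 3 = -3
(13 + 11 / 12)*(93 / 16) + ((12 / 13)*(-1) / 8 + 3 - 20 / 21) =82.82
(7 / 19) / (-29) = -7 / 551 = -0.01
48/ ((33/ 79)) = 1264/ 11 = 114.91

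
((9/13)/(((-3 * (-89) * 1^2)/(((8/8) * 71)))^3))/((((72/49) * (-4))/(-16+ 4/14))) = 137795735/3959105904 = 0.03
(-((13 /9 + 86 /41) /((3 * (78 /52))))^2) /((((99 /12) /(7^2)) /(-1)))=3.68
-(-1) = 1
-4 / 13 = -0.31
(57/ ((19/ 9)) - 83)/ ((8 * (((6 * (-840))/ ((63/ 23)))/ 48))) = 21/ 115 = 0.18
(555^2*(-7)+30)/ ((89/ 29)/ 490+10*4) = -30638820450/ 568489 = -53895.19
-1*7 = -7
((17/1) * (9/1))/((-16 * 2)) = -153/32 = -4.78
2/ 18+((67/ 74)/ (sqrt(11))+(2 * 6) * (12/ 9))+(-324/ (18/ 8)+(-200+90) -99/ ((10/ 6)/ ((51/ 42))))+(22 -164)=-284771/ 630+67 * sqrt(11)/ 814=-451.74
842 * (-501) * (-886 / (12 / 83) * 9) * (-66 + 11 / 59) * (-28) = 2529579406104828 / 59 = 42874227222115.73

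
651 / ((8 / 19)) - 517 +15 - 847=1577 / 8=197.12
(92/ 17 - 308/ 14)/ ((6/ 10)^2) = -2350/ 51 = -46.08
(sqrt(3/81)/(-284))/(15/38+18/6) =-19* sqrt(3)/164862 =-0.00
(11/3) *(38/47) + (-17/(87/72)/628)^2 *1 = 8666527126/2922903069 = 2.97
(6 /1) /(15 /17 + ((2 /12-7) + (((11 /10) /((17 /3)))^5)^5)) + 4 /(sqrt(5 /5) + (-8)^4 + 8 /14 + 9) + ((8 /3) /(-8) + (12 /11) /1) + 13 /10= 1710769440760397195527072962923178979173390165908487103783149809 /1628819347073921508446084626076669253520858768850856845955183630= 1.05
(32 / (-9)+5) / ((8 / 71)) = 923 / 72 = 12.82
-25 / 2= -12.50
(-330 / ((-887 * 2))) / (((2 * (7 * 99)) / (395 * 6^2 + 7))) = 71135 / 37254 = 1.91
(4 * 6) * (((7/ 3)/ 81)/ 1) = 56/ 81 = 0.69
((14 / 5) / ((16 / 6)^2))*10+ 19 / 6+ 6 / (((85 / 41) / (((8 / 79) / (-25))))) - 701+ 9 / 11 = -61434055979 / 88638000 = -693.09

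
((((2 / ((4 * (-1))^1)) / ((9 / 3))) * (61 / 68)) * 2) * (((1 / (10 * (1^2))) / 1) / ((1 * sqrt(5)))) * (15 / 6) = -61 * sqrt(5) / 4080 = -0.03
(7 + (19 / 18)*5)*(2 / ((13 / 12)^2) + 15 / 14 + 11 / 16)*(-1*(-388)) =108090301 / 6552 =16497.30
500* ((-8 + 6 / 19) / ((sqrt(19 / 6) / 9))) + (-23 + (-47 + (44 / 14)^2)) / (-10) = 1473 / 245 - 657000* sqrt(114) / 361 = -19425.68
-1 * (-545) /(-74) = -545 /74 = -7.36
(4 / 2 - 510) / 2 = -254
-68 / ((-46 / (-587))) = -867.74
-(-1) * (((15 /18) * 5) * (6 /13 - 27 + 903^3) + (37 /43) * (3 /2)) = 3429997451093 /1118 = 3067976253.21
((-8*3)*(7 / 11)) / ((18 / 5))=-140 / 33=-4.24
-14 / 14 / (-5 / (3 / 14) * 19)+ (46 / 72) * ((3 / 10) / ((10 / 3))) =3179 / 53200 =0.06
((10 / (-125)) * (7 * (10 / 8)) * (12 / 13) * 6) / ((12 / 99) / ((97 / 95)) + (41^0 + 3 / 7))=-2823282 / 1126775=-2.51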